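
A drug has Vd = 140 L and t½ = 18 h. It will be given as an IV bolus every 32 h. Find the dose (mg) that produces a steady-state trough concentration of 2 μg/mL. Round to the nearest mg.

680 mg

τ/t½ = 32/18 ≈ 1.7778, so f = (1/2)^(32/18) ≈ 0.291632.
Cmin,ss = (D/Vd)·f/(1−f), so D = Cmin,ss·Vd·(1−f)/f.
D = 2 × 140 × (1−f)/f ≈ 2 × 140 × 2.42898 ≈ 680.11 mg.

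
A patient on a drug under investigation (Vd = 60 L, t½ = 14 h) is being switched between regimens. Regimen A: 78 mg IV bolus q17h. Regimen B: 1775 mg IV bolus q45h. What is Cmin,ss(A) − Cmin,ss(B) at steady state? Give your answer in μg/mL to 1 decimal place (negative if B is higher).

-2.6 μg/mL

Regimen A: f = (1/2)^(17/14) ≈ 0.4310; Cmin,ss = (78/60)·f/(1−f) ≈ 0.985 μg/mL.
Regimen B: f = (1/2)^(45/14) ≈ 0.1077; Cmin,ss = (1775/60)·f/(1−f) ≈ 3.571 μg/mL.
Difference ≈ 0.985 − 3.571 ≈ -2.586 μg/mL.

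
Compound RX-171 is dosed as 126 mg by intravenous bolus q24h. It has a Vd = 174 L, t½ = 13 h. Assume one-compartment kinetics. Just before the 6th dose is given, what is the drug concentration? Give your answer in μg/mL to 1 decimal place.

0.3 μg/mL

f = (1/2)^(τ/t½) = (1/2)^(24/13) ≈ 0.2781.
C₀ = D/Vd = 126/174 ≈ 0.724 μg/mL.
Before the 6th dose, 5 doses have been given. Superposition: Cmin = C₀·(f + f² + … + f^5).
≈ 0.724 × (0.2781 + 0.0773 + 0.0215 + 0.0060 + 0.0017) ≈ 0.724 × 0.3846 ≈ 0.278 μg/mL.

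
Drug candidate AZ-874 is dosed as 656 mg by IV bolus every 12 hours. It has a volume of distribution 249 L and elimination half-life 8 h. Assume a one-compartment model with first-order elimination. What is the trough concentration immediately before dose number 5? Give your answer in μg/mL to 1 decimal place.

1.4 μg/mL

f = (1/2)^(τ/t½) = (1/2)^(12/8) ≈ 0.3536.
C₀ = D/Vd = 656/249 ≈ 2.635 μg/mL.
Before the 5th dose, 4 doses have been given. Superposition: Cmin = C₀·(f + f² + … + f^4).
≈ 2.635 × (0.3536 + 0.1250 + 0.0442 + 0.0156) ≈ 2.635 × 0.5384 ≈ 1.419 μg/mL.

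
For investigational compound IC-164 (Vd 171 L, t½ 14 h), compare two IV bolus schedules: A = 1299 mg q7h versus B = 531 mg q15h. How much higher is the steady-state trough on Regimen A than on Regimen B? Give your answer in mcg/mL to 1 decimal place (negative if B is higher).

Regimen A: f = (1/2)^(7/14) ≈ 0.7071; Cmin,ss = (1299/171)·f/(1−f) ≈ 18.339 mcg/mL.
Regimen B: f = (1/2)^(15/14) ≈ 0.4758; Cmin,ss = (531/171)·f/(1−f) ≈ 2.819 mcg/mL.
Difference ≈ 18.339 − 2.819 ≈ 15.520 mcg/mL.

15.5 mcg/mL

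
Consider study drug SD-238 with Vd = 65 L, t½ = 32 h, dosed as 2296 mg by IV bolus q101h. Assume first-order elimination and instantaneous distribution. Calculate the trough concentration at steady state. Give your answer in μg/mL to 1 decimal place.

τ/t½ = 101/32 ≈ 3.1562, so fraction remaining f = (1/2)^(101/32) ≈ 0.1122.
Accumulation ratio R = 1/(1 − f) ≈ 1/0.8878 ≈ 1.1264.
Single-dose peak C₀ = D/Vd = 2296/65 ≈ 35.323 μg/mL.
Cmax,ss = C₀/(1 − f) ≈ 35.323/0.8878 ≈ 39.787 μg/mL.
Steady-state trough Cmin,ss = Cmax,ss·f ≈ 39.787 × 0.1122 ≈ 4.464 μg/mL.

4.5 μg/mL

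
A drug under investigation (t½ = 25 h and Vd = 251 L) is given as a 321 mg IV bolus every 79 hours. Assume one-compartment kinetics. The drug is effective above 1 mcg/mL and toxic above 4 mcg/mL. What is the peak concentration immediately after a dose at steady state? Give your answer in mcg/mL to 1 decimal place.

1.4 mcg/mL

k = ln2/t½ = ln2/25 ≈ 0.027726 h⁻¹; fraction remaining f = e^(−kτ) = e^(−0.027726×79) ≈ 0.1119.
Accumulation ratio R = 1/(1 − f) ≈ 1/0.8881 ≈ 1.1260.
Each bolus raises the concentration by D/Vd = 321/251 ≈ 1.279 mcg/mL.
Cmax,ss = C₀/(1 − f) ≈ 1.279/0.8881 ≈ 1.440 mcg/mL.
Peak 1.4 mcg/mL vs MTC 4 mcg/mL: below toxic threshold.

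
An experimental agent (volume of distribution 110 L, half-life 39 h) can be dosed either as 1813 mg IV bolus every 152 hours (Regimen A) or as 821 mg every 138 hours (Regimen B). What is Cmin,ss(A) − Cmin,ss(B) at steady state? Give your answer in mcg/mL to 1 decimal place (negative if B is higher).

Regimen A: f = (1/2)^(152/39) ≈ 0.0671; Cmin,ss = (1813/110)·f/(1−f) ≈ 1.185 mcg/mL.
Regimen B: f = (1/2)^(138/39) ≈ 0.0861; Cmin,ss = (821/110)·f/(1−f) ≈ 0.703 mcg/mL.
Difference ≈ 1.185 − 0.703 ≈ 0.482 mcg/mL.

0.5 mcg/mL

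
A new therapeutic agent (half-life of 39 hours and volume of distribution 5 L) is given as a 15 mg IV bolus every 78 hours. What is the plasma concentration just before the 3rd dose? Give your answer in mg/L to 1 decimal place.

f = (1/2)^(τ/t½) = (1/2)^(78/39) ≈ 0.2500.
C₀ = D/Vd = 15/5 ≈ 3.000 mg/L.
Before the 3rd dose, 2 doses have been given. Superposition: Cmin = C₀·(f + f²).
≈ 3.000 × (0.2500 + 0.0625) ≈ 3.000 × 0.3125 ≈ 0.938 mg/L.

0.9 mg/L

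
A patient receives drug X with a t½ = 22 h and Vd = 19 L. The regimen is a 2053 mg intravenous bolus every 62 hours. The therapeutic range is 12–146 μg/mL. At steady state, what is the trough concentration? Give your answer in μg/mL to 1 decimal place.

k = ln2/t½ = ln2/22 ≈ 0.031507 h⁻¹; fraction remaining f = e^(−kτ) = e^(−0.031507×62) ≈ 0.1418.
At steady state, accumulation factor R = 1/(1 − e^(−kτ)) ≈ 1.1652.
Each bolus raises the concentration by D/Vd = 2053/19 ≈ 108.053 μg/mL.
Cmax,ss = C₀/(1 − f) ≈ 108.053/0.8582 ≈ 125.907 μg/mL.
Steady-state trough Cmin,ss = Cmax,ss·f ≈ 125.907 × 0.1418 ≈ 17.854 μg/mL.
Trough 17.9 μg/mL vs MEC 12 μg/mL: adequate.

17.9 μg/mL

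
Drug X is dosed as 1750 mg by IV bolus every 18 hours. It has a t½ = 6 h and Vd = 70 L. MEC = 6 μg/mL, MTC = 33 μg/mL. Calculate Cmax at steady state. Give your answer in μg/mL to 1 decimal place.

28.6 μg/mL

The dosing interval is 3 half-lives, so f = 2^(−3) = 0.125.
Accumulation ratio R = 1/(1 − f) = 1/0.875 = 8/7.
Single-dose peak C₀ = D/Vd = 1750/70 = 25 μg/mL.
Steady-state peak Cmax,ss = C₀·R = 25 × 8/7 ≈ 28.571 μg/mL.
Peak 28.6 μg/mL vs MTC 33 μg/mL: below toxic threshold.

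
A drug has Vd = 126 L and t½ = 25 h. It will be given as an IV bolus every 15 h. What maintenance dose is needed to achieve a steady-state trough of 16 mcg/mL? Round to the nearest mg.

τ/t½ = 15/25 ≈ 0.6, so f = (1/2)^(15/25) ≈ 0.659754.
Cmin,ss = (D/Vd)·f/(1−f), so D = Cmin,ss·Vd·(1−f)/f.
D = 16 × 126 × (1−f)/f ≈ 16 × 126 × 0.51572 ≈ 1039.69 mg.

1040 mg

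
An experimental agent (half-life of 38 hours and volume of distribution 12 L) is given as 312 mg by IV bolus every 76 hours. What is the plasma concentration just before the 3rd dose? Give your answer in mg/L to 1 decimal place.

f = (1/2)^(τ/t½) = (1/2)^(76/38) ≈ 0.2500.
C₀ = D/Vd = 312/12 ≈ 26.000 mg/L.
Before the 3rd dose, 2 doses have been given. Superposition: Cmin = C₀·(f + f²).
≈ 26.000 × (0.2500 + 0.0625) ≈ 26.000 × 0.3125 ≈ 8.125 mg/L.

8.1 mg/L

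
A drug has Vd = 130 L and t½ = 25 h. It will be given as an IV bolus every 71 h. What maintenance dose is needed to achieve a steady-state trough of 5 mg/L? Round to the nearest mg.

4004 mg

τ/t½ = 71/25 ≈ 2.84, so f = (1/2)^(71/25) ≈ 0.139661.
Cmin,ss = (D/Vd)·f/(1−f), so D = Cmin,ss·Vd·(1−f)/f.
D = 5 × 130 × (1−f)/f ≈ 5 × 130 × 6.16020 ≈ 4004.13 mg.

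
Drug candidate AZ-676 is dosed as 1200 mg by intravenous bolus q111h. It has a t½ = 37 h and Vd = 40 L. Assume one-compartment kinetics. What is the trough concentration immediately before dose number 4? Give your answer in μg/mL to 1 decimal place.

4.3 μg/mL

f = (1/2)^(τ/t½) = (1/2)^(111/37) ≈ 0.1250.
C₀ = D/Vd = 1200/40 ≈ 30.000 μg/mL.
Before the 4th dose, 3 doses have been given. Superposition: Cmin = C₀·(f + f² + … + f^3).
≈ 30.000 × (0.1250 + 0.0156 + 0.0020) ≈ 30.000 × 0.1426 ≈ 4.278 μg/mL.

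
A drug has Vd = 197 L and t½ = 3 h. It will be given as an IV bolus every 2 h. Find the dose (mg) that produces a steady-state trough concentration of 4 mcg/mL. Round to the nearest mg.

463 mg

τ/t½ = 2/3 ≈ 0.66667, so f = (1/2)^(2/3) ≈ 0.629961.
Cmin,ss = (D/Vd)·f/(1−f), so D = Cmin,ss·Vd·(1−f)/f.
D = 4 × 197 × (1−f)/f ≈ 4 × 197 × 0.58740 ≈ 462.87 mg.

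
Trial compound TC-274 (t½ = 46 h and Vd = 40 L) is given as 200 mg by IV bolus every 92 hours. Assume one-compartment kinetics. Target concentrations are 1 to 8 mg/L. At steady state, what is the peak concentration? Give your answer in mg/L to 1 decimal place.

6.7 mg/L

The dosing interval is 2 half-lives, so f = 2^(−2) = 0.25.
At steady state, R = 1/(1 − 0.25) = 4/3.
Single-dose peak C₀ = D/Vd = 200/40 = 5 mg/L.
Steady-state peak Cmax,ss = C₀·R = 5 × 4/3 ≈ 6.667 mg/L.
Peak 6.7 mg/L vs MTC 8 mg/L: below toxic threshold.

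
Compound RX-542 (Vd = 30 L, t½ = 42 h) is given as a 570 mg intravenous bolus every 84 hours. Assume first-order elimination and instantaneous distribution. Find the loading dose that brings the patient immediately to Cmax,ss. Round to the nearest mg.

760 mg

f = (1/2)^(84/42) ≈ 0.250000; accumulation ratio R = 1/(1−f) ≈ 1.33333.
Loading dose to hit Cmax,ss on first dose: D_load = D_maint·R ≈ 570 × 1.33333 ≈ 760.00 mg.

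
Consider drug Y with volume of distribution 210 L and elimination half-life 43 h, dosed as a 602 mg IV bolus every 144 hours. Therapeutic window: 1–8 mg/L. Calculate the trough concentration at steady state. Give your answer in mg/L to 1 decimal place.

0.3 mg/L

Over one 144-h interval, 144/43 ≈ 3.3488 half-lives elapse, leaving f ≈ 0.0982 of each dose.
Accumulation ratio R = 1/(1 − f) ≈ 1/0.9018 ≈ 1.1089.
Single-dose peak C₀ = D/Vd = 602/210 ≈ 2.867 mg/L.
Cmax,ss = C₀/(1 − f) ≈ 2.867/0.9018 ≈ 3.179 mg/L.
Steady-state trough Cmin,ss = Cmax,ss·f ≈ 3.179 × 0.0982 ≈ 0.312 mg/L.
Trough 0.3 mg/L vs MEC 1 mg/L: subtherapeutic.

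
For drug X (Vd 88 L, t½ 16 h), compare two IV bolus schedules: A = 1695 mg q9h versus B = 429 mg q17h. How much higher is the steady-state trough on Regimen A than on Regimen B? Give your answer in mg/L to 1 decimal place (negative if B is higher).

Regimen A: f = (1/2)^(9/16) ≈ 0.6771; Cmin,ss = (1695/88)·f/(1−f) ≈ 40.390 mg/L.
Regimen B: f = (1/2)^(17/16) ≈ 0.4788; Cmin,ss = (429/88)·f/(1−f) ≈ 4.478 mg/L.
Difference ≈ 40.390 − 4.478 ≈ 35.912 mg/L.

35.9 mg/L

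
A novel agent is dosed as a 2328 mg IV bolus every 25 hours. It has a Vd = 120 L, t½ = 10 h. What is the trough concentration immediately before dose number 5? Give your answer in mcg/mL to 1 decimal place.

f = (1/2)^(τ/t½) = (1/2)^(25/10) ≈ 0.1768.
C₀ = D/Vd = 2328/120 ≈ 19.400 mcg/mL.
Before the 5th dose, 4 doses have been given. Superposition: Cmin = C₀·(f + f² + … + f^4).
≈ 19.400 × (0.1768 + 0.0313 + 0.0055 + 0.0010) ≈ 19.400 × 0.2146 ≈ 4.163 mcg/mL.

4.2 mcg/mL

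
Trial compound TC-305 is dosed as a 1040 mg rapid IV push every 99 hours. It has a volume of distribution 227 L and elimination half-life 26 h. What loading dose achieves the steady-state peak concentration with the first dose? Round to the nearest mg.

f = (1/2)^(99/26) ≈ 0.071412; accumulation ratio R = 1/(1−f) ≈ 1.07690.
Loading dose to hit Cmax,ss on first dose: D_load = D_maint·R ≈ 1040 × 1.07690 ≈ 1119.98 mg.

1120 mg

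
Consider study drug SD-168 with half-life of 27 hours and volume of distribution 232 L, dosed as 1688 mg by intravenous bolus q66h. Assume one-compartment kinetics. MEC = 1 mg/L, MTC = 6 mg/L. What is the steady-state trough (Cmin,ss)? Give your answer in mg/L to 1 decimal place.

1.6 mg/L

k = ln2/t½ = ln2/27 ≈ 0.025672 h⁻¹; fraction remaining f = e^(−kτ) = e^(−0.025672×66) ≈ 0.1837.
Accumulation ratio R = 1/(1 − f) ≈ 1/0.8163 ≈ 1.2250.
Single-dose peak C₀ = D/Vd = 1688/232 ≈ 7.276 mg/L.
Cmax,ss = C₀/(1 − f) ≈ 7.276/0.8163 ≈ 8.913 mg/L.
Steady-state trough Cmin,ss = Cmax,ss·f ≈ 8.913 × 0.1837 ≈ 1.637 mg/L.
Trough 1.6 mg/L vs MEC 1 mg/L: adequate.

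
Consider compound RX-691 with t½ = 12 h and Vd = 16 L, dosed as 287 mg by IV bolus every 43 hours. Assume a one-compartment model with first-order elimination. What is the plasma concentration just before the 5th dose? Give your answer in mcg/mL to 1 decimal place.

f = (1/2)^(τ/t½) = (1/2)^(43/12) ≈ 0.0834.
C₀ = D/Vd = 287/16 ≈ 17.938 mcg/mL.
Before the 5th dose, 4 doses have been given. Superposition: Cmin = C₀·(f + f² + … + f^4).
≈ 17.938 × (0.0834 + 0.0070 + 0.0006 + 0.0000) ≈ 17.938 × 0.0910 ≈ 1.632 mcg/mL.

1.6 mcg/mL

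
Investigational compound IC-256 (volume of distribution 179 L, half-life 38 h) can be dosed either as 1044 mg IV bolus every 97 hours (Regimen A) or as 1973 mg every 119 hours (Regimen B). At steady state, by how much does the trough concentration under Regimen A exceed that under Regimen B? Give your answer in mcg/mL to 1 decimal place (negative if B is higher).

Regimen A: f = (1/2)^(97/38) ≈ 0.1704; Cmin,ss = (1044/179)·f/(1−f) ≈ 1.198 mcg/mL.
Regimen B: f = (1/2)^(119/38) ≈ 0.1141; Cmin,ss = (1973/179)·f/(1−f) ≈ 1.420 mcg/mL.
Difference ≈ 1.198 − 1.420 ≈ -0.222 mcg/mL.

-0.2 mcg/mL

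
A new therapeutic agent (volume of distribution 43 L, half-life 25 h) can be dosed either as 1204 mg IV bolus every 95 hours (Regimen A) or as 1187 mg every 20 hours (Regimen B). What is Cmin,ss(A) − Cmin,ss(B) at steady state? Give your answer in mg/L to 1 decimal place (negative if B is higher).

Regimen A: f = (1/2)^(95/25) ≈ 0.0718; Cmin,ss = (1204/43)·f/(1−f) ≈ 2.166 mg/L.
Regimen B: f = (1/2)^(20/25) ≈ 0.5743; Cmin,ss = (1187/43)·f/(1−f) ≈ 37.241 mg/L.
Difference ≈ 2.166 − 37.241 ≈ -35.075 mg/L.

-35.1 mg/L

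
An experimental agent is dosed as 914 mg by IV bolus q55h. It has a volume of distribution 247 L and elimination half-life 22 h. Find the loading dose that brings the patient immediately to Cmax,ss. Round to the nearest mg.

f = (1/2)^(55/22) ≈ 0.176777; accumulation ratio R = 1/(1−f) ≈ 1.21474.
Loading dose to hit Cmax,ss on first dose: D_load = D_maint·R ≈ 914 × 1.21474 ≈ 1110.27 mg.

1110 mg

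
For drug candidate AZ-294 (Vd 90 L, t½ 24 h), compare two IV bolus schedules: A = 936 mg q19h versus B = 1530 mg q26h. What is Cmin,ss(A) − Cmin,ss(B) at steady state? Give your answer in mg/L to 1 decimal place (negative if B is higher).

Regimen A: f = (1/2)^(19/24) ≈ 0.5777; Cmin,ss = (936/90)·f/(1−f) ≈ 14.227 mg/L.
Regimen B: f = (1/2)^(26/24) ≈ 0.4719; Cmin,ss = (1530/90)·f/(1−f) ≈ 15.191 mg/L.
Difference ≈ 14.227 − 15.191 ≈ -0.964 mg/L.

-1.0 mg/L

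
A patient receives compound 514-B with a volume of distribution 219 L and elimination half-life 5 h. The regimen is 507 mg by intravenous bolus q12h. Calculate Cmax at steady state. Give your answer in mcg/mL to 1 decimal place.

Over one 12-h interval, 12/5 ≈ 2.4 half-lives elapse, leaving f ≈ 0.1895 of each dose.
Accumulation ratio R = 1/(1 − f) ≈ 1/0.8105 ≈ 1.2338.
Each bolus raises the concentration by D/Vd = 507/219 ≈ 2.315 mcg/mL.
Cmax,ss = C₀/(1 − f) ≈ 2.315/0.8105 ≈ 2.856 mcg/mL.

2.9 mcg/mL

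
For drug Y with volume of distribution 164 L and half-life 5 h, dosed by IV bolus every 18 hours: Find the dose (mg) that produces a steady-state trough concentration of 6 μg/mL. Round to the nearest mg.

τ/t½ = 18/5 ≈ 3.6, so f = (1/2)^(18/5) ≈ 0.082469.
Cmin,ss = (D/Vd)·f/(1−f), so D = Cmin,ss·Vd·(1−f)/f.
D = 6 × 164 × (1−f)/f ≈ 6 × 164 × 11.12577 ≈ 10947.76 mg.

10948 mg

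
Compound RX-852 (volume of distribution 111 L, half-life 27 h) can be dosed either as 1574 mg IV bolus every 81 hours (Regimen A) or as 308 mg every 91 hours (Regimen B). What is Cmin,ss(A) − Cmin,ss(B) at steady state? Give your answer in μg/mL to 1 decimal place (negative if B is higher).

Regimen A: f = (1/2)^(81/27) ≈ 0.1250; Cmin,ss = (1574/111)·f/(1−f) ≈ 2.026 μg/mL.
Regimen B: f = (1/2)^(91/27) ≈ 0.0967; Cmin,ss = (308/111)·f/(1−f) ≈ 0.297 μg/mL.
Difference ≈ 2.026 − 0.297 ≈ 1.729 μg/mL.

1.7 μg/mL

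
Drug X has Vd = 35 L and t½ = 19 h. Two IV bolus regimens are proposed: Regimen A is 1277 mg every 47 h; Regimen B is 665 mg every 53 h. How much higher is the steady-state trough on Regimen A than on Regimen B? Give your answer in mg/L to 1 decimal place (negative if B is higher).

4.8 mg/L

Regimen A: f = (1/2)^(47/19) ≈ 0.1800; Cmin,ss = (1277/35)·f/(1−f) ≈ 8.009 mg/L.
Regimen B: f = (1/2)^(53/19) ≈ 0.1446; Cmin,ss = (665/35)·f/(1−f) ≈ 3.212 mg/L.
Difference ≈ 8.009 − 3.212 ≈ 4.797 mg/L.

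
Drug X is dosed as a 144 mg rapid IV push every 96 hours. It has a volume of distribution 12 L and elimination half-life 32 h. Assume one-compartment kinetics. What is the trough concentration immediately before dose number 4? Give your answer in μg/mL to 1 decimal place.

1.7 μg/mL

f = (1/2)^(τ/t½) = (1/2)^(96/32) ≈ 0.1250.
C₀ = D/Vd = 144/12 ≈ 12.000 μg/mL.
Before the 4th dose, 3 doses have been given. Superposition: Cmin = C₀·(f + f² + … + f^3).
≈ 12.000 × (0.1250 + 0.0156 + 0.0020) ≈ 12.000 × 0.1426 ≈ 1.711 μg/mL.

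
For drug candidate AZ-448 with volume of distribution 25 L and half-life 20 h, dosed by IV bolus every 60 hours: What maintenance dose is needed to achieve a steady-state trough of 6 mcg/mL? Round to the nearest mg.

τ/t½ = 60/20 ≈ 3, so f = (1/2)^(60/20) ≈ 0.125000.
Cmin,ss = (D/Vd)·f/(1−f), so D = Cmin,ss·Vd·(1−f)/f.
D = 6 × 25 × (1−f)/f ≈ 6 × 25 × 7.00000 ≈ 1050.00 mg.

1050 mg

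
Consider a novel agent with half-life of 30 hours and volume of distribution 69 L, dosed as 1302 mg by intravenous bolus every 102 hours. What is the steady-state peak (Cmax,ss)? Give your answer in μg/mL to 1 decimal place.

k = ln2/t½ = ln2/30 ≈ 0.023105 h⁻¹; fraction remaining f = e^(−kτ) = e^(−0.023105×102) ≈ 0.0947.
At steady state, accumulation factor R = 1/(1 − e^(−kτ)) ≈ 1.1046.
Single-dose peak C₀ = D/Vd = 1302/69 ≈ 18.870 μg/mL.
Cmax,ss = C₀/(1 − f) ≈ 18.870/0.9053 ≈ 20.844 μg/mL.

20.8 μg/mL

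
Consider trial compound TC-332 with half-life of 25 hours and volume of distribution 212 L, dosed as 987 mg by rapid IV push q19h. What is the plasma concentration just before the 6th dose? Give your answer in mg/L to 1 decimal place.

f = (1/2)^(τ/t½) = (1/2)^(19/25) ≈ 0.5905.
C₀ = D/Vd = 987/212 ≈ 4.656 mg/L.
Before the 6th dose, 5 doses have been given. Superposition: Cmin = C₀·(f + f² + … + f^5).
≈ 4.656 × (0.5905 + 0.3487 + 0.2059 + 0.1216 + 0.0718) ≈ 4.656 × 1.3385 ≈ 6.232 mg/L.

6.2 mg/L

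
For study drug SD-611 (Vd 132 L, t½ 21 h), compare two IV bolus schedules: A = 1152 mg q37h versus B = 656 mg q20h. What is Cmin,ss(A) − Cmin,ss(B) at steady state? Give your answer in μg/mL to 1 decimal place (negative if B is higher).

-1.7 μg/mL

Regimen A: f = (1/2)^(37/21) ≈ 0.2949; Cmin,ss = (1152/132)·f/(1−f) ≈ 3.650 μg/mL.
Regimen B: f = (1/2)^(20/21) ≈ 0.5168; Cmin,ss = (656/132)·f/(1−f) ≈ 5.315 μg/mL.
Difference ≈ 3.650 − 5.315 ≈ -1.665 μg/mL.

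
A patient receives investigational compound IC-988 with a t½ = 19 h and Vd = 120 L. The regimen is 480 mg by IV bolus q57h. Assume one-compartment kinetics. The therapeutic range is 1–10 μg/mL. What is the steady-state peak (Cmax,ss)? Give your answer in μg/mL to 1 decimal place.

τ = 57 h = 3 half-lives, so f = (1/2)^3 = 0.125.
Accumulation ratio R = 1/(1 − f) = 1/0.875 = 8/7.
Single-dose peak C₀ = D/Vd = 480/120 = 4 μg/mL.
Steady-state peak Cmax,ss = C₀·R = 4 × 8/7 ≈ 4.571 μg/mL.
Peak 4.6 μg/mL vs MTC 10 μg/mL: below toxic threshold.

4.6 μg/mL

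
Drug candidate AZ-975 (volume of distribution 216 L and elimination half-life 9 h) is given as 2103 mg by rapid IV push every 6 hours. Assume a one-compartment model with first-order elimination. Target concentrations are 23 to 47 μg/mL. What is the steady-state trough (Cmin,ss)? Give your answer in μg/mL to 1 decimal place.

Over one 6-h interval, 6/9 ≈ 0.66667 half-lives elapse, leaving f ≈ 0.6300 of each dose.
At steady state, accumulation factor R = 1/(1 − e^(−kτ)) ≈ 2.7027.
Each bolus raises the concentration by D/Vd = 2103/216 ≈ 9.736 μg/mL.
Cmax,ss = C₀/(1 − f) ≈ 9.736/0.3700 ≈ 26.314 μg/mL.
Steady-state trough Cmin,ss = Cmax,ss·f ≈ 26.314 × 0.6300 ≈ 16.578 μg/mL.
Trough 16.6 μg/mL vs MEC 23 μg/mL: subtherapeutic.

16.6 μg/mL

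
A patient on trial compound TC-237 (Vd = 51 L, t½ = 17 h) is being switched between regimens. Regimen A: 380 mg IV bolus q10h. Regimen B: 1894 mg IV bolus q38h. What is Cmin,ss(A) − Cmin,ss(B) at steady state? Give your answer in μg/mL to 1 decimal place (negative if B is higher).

Regimen A: f = (1/2)^(10/17) ≈ 0.6652; Cmin,ss = (380/51)·f/(1−f) ≈ 14.804 μg/mL.
Regimen B: f = (1/2)^(38/17) ≈ 0.2124; Cmin,ss = (1894/51)·f/(1−f) ≈ 10.015 μg/mL.
Difference ≈ 14.804 − 10.015 ≈ 4.789 μg/mL.

4.8 μg/mL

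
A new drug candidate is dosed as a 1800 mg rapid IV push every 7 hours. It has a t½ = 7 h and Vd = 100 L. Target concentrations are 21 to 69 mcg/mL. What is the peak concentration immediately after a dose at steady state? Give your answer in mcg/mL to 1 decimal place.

τ = 7 h = 1 half-life, so f = (1/2)^1 = 0.5.
At steady state, R = 1/(1 − 0.5) = 2/1.
Single-dose peak C₀ = D/Vd = 1800/100 = 18 mcg/mL.
Steady-state peak Cmax,ss = C₀·R = 18 × 2/1 ≈ 36.000 mcg/mL.
Peak 36.0 mcg/mL vs MTC 69 mcg/mL: below toxic threshold.

36.0 mcg/mL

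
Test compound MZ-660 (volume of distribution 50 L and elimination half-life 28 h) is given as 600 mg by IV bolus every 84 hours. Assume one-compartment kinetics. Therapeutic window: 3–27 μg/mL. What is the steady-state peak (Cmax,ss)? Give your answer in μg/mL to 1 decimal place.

13.7 μg/mL

τ = 84 h = 3 half-lives, so f = (1/2)^3 = 0.125.
Accumulation ratio R = 1/(1 − f) = 1/0.875 = 8/7.
Single-dose peak C₀ = D/Vd = 600/50 = 12 μg/mL.
Steady-state peak Cmax,ss = C₀·R = 12 × 8/7 ≈ 13.714 μg/mL.
Peak 13.7 μg/mL vs MTC 27 μg/mL: below toxic threshold.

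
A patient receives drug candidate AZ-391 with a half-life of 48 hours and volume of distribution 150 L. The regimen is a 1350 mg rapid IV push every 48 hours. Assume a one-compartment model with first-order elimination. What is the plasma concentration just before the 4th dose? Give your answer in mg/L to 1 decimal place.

f = (1/2)^(τ/t½) = (1/2)^(48/48) ≈ 0.5000.
C₀ = D/Vd = 1350/150 ≈ 9.000 mg/L.
Before the 4th dose, 3 doses have been given. Superposition: Cmin = C₀·(f + f² + … + f^3).
≈ 9.000 × (0.5000 + 0.2500 + 0.1250) ≈ 9.000 × 0.8750 ≈ 7.875 mg/L.

7.9 mg/L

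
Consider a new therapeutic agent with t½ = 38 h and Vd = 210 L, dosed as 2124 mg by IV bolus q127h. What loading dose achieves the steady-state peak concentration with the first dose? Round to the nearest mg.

f = (1/2)^(127/38) ≈ 0.098611; accumulation ratio R = 1/(1−f) ≈ 1.10940.
Loading dose to hit Cmax,ss on first dose: D_load = D_maint·R ≈ 2124 × 1.10940 ≈ 2356.37 mg.

2356 mg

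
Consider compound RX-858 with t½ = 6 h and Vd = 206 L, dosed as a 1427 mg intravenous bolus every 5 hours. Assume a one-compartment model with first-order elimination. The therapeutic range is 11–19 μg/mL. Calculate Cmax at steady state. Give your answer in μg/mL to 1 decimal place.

15.8 μg/mL

τ/t½ = 5/6 ≈ 0.83333, so fraction remaining f = (1/2)^(5/6) ≈ 0.5612.
At steady state, accumulation factor R = 1/(1 − e^(−kτ)) ≈ 2.2789.
Each bolus raises the concentration by D/Vd = 1427/206 ≈ 6.927 μg/mL.
Steady-state peak Cmax,ss = C₀·R ≈ 6.927 × 2.2789 ≈ 15.786 μg/mL.
Peak 15.8 μg/mL vs MTC 19 μg/mL: below toxic threshold.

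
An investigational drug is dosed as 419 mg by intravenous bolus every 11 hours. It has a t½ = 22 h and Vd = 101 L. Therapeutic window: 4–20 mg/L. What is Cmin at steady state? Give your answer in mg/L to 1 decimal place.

Over one 11-h interval, 11/22 ≈ 0.5 half-lives elapse, leaving f ≈ 0.7071 of each dose.
Accumulation ratio R = 1/(1 − f) ≈ 1/0.2929 ≈ 3.4141.
Each bolus raises the concentration by D/Vd = 419/101 ≈ 4.149 mg/L.
Cmax,ss = C₀/(1 − f) ≈ 4.149/0.2929 ≈ 14.165 mg/L.
Steady-state trough Cmin,ss = Cmax,ss·f ≈ 14.165 × 0.7071 ≈ 10.016 mg/L.
Trough 10.0 mg/L vs MEC 4 mg/L: adequate.

10.0 mg/L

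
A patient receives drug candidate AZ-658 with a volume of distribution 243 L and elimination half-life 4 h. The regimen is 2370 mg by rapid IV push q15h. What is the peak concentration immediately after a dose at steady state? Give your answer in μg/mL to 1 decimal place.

Over one 15-h interval, 15/4 ≈ 3.75 half-lives elapse, leaving f ≈ 0.0743 of each dose.
At steady state, accumulation factor R = 1/(1 − e^(−kτ)) ≈ 1.0803.
Single-dose peak C₀ = D/Vd = 2370/243 ≈ 9.753 μg/mL.
Steady-state peak Cmax,ss = C₀·R ≈ 9.753 × 1.0803 ≈ 10.536 μg/mL.

10.5 μg/mL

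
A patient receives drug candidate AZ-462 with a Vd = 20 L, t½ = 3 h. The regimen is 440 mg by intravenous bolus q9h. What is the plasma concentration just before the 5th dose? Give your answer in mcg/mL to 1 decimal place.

f = (1/2)^(τ/t½) = (1/2)^(9/3) ≈ 0.1250.
C₀ = D/Vd = 440/20 ≈ 22.000 mcg/mL.
Before the 5th dose, 4 doses have been given. Superposition: Cmin = C₀·(f + f² + … + f^4).
≈ 22.000 × (0.1250 + 0.0156 + 0.0020 + 0.0002) ≈ 22.000 × 0.1428 ≈ 3.142 mcg/mL.

3.1 mcg/mL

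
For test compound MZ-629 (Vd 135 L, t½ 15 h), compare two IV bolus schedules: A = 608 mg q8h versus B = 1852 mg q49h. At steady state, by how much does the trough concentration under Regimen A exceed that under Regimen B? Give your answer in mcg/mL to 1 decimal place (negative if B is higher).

Regimen A: f = (1/2)^(8/15) ≈ 0.6910; Cmin,ss = (608/135)·f/(1−f) ≈ 10.071 mcg/mL.
Regimen B: f = (1/2)^(49/15) ≈ 0.1039; Cmin,ss = (1852/135)·f/(1−f) ≈ 1.591 mcg/mL.
Difference ≈ 10.071 − 1.591 ≈ 8.480 mcg/mL.

8.5 mcg/mL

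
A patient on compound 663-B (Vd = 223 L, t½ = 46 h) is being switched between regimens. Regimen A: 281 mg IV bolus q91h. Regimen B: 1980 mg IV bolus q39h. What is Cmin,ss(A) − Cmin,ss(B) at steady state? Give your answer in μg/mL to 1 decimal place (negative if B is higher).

-10.7 μg/mL

Regimen A: f = (1/2)^(91/46) ≈ 0.2538; Cmin,ss = (281/223)·f/(1−f) ≈ 0.429 μg/mL.
Regimen B: f = (1/2)^(39/46) ≈ 0.5556; Cmin,ss = (1980/223)·f/(1−f) ≈ 11.101 μg/mL.
Difference ≈ 0.429 − 11.101 ≈ -10.672 μg/mL.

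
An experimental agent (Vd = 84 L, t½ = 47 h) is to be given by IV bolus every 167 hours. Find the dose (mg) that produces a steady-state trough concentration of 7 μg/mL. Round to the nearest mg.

τ/t½ = 167/47 ≈ 3.5532, so f = (1/2)^(167/47) ≈ 0.085189.
Cmin,ss = (D/Vd)·f/(1−f), so D = Cmin,ss·Vd·(1−f)/f.
D = 7 × 84 × (1−f)/f ≈ 7 × 84 × 10.73860 ≈ 6314.30 mg.

6314 mg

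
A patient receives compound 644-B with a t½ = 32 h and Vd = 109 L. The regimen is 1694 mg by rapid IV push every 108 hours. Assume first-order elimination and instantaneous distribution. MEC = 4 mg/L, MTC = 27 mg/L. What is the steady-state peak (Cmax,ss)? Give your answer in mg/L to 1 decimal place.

17.2 mg/L

Over one 108-h interval, 108/32 ≈ 3.375 half-lives elapse, leaving f ≈ 0.0964 of each dose.
Accumulation ratio R = 1/(1 − f) ≈ 1/0.9036 ≈ 1.1067.
Single-dose peak C₀ = D/Vd = 1694/109 ≈ 15.541 mg/L.
Cmax,ss = C₀/(1 − f) ≈ 15.541/0.9036 ≈ 17.199 mg/L.
Peak 17.2 mg/L vs MTC 27 mg/L: below toxic threshold.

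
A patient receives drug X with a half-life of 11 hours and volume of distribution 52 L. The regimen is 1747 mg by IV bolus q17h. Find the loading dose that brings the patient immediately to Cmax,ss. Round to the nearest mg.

2657 mg

f = (1/2)^(17/11) ≈ 0.342588; accumulation ratio R = 1/(1−f) ≈ 1.52112.
Loading dose to hit Cmax,ss on first dose: D_load = D_maint·R ≈ 1747 × 1.52112 ≈ 2657.40 mg.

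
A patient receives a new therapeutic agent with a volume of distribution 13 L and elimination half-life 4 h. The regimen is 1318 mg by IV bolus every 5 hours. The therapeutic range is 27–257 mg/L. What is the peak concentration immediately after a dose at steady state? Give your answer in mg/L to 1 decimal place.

τ/t½ = 5/4 ≈ 1.25, so fraction remaining f = (1/2)^(5/4) ≈ 0.4204.
Accumulation ratio R = 1/(1 − f) ≈ 1/0.5796 ≈ 1.7253.
Each bolus raises the concentration by D/Vd = 1318/13 ≈ 101.385 mg/L.
Cmax,ss = C₀/(1 − f) ≈ 101.385/0.5796 ≈ 174.922 mg/L.
Peak 174.9 mg/L vs MTC 257 mg/L: below toxic threshold.

174.9 mg/L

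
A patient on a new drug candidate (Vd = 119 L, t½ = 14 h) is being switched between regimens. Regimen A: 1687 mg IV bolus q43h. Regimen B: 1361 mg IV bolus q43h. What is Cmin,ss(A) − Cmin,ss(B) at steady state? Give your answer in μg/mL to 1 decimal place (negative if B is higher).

Regimen A: f = (1/2)^(43/14) ≈ 0.1190; Cmin,ss = (1687/119)·f/(1−f) ≈ 1.915 μg/mL.
Regimen B: f = (1/2)^(43/14) ≈ 0.1190; Cmin,ss = (1361/119)·f/(1−f) ≈ 1.545 μg/mL.
Difference ≈ 1.915 − 1.545 ≈ 0.370 μg/mL.

0.4 μg/mL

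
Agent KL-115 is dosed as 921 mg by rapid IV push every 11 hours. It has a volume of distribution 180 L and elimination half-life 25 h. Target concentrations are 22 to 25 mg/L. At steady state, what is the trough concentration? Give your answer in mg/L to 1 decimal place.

Over one 11-h interval, 11/25 ≈ 0.44 half-lives elapse, leaving f ≈ 0.7371 of each dose.
Accumulation ratio R = 1/(1 − f) ≈ 1/0.2629 ≈ 3.8037.
Each bolus raises the concentration by D/Vd = 921/180 ≈ 5.117 mg/L.
Steady-state peak Cmax,ss = C₀·R ≈ 5.117 × 3.8037 ≈ 19.464 mg/L.
One interval later, Cmin,ss = Cmax,ss·e^(−kτ) ≈ 19.464 × 0.7371 ≈ 14.347 mg/L.
Trough 14.3 mg/L vs MEC 22 mg/L: subtherapeutic.

14.3 mg/L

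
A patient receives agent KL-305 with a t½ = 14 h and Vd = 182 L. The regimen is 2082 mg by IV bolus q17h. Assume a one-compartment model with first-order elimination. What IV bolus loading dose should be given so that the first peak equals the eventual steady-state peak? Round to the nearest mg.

3659 mg

f = (1/2)^(17/14) ≈ 0.430986; accumulation ratio R = 1/(1−f) ≈ 1.75743.
Loading dose to hit Cmax,ss on first dose: D_load = D_maint·R ≈ 2082 × 1.75743 ≈ 3658.97 mg.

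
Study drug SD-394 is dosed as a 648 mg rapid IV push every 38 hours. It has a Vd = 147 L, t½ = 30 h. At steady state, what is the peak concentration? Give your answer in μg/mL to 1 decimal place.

τ/t½ = 38/30 ≈ 1.2667, so fraction remaining f = (1/2)^(38/30) ≈ 0.4156.
At steady state, accumulation factor R = 1/(1 − e^(−kτ)) ≈ 1.7112.
Each bolus raises the concentration by D/Vd = 648/147 ≈ 4.408 μg/mL.
Steady-state peak Cmax,ss = C₀·R ≈ 4.408 × 1.7112 ≈ 7.543 μg/mL.

7.5 μg/mL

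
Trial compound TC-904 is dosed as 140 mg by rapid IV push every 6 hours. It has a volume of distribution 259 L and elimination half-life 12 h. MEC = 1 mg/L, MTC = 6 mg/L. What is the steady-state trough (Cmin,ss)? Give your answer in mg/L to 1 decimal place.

1.3 mg/L

τ/t½ = 6/12 ≈ 0.5, so fraction remaining f = (1/2)^(6/12) ≈ 0.7071.
Single-dose peak C₀ = D/Vd = 140/259 ≈ 0.541 mg/L.
Steady-state trough Cmin,ss = C₀·f/(1−f) ≈ 0.541 × 0.7071/0.2929 ≈ 1.306 mg/L.
Trough 1.3 mg/L vs MEC 1 mg/L: adequate.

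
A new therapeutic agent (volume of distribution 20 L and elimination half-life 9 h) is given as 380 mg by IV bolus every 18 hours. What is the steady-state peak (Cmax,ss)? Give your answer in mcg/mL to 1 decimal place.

The dosing interval is 2 half-lives, so f = 2^(−2) = 0.25.
At steady state, R = 1/(1 − 0.25) = 4/3.
Single-dose peak C₀ = D/Vd = 380/20 = 19 mcg/mL.
Steady-state peak Cmax,ss = C₀·R = 19 × 4/3 ≈ 25.333 mcg/mL.

25.3 mcg/mL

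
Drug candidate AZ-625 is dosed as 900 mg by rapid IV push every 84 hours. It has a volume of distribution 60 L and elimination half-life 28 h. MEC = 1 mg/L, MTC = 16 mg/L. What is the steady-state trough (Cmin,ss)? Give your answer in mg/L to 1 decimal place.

2.1 mg/L

The dosing interval is 3 half-lives, so f = 2^(−3) = 0.125.
Accumulation ratio R = 1/(1 − f) = 1/0.875 = 8/7.
Single-dose peak C₀ = D/Vd = 900/60 = 15 mg/L.
Steady-state peak Cmax,ss = C₀·R = 15 × 8/7 ≈ 17.143 mg/L.
Steady-state trough Cmin,ss = Cmax,ss·f ≈ 17.143 × 0.125 ≈ 2.143 mg/L.
Trough 2.1 mg/L vs MEC 1 mg/L: adequate.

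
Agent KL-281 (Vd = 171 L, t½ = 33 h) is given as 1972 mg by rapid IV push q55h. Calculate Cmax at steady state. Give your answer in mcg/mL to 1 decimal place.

Over one 55-h interval, 55/33 ≈ 1.6667 half-lives elapse, leaving f ≈ 0.3150 of each dose.
At steady state, accumulation factor R = 1/(1 − e^(−kτ)) ≈ 1.4599.
Single-dose peak C₀ = D/Vd = 1972/171 ≈ 11.532 mcg/mL.
Steady-state peak Cmax,ss = C₀·R ≈ 11.532 × 1.4599 ≈ 16.836 mcg/mL.

16.8 mcg/mL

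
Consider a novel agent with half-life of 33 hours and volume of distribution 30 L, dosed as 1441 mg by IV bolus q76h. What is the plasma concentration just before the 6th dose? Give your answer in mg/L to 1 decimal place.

f = (1/2)^(τ/t½) = (1/2)^(76/33) ≈ 0.2026.
C₀ = D/Vd = 1441/30 ≈ 48.033 mg/L.
Before the 6th dose, 5 doses have been given. Superposition: Cmin = C₀·(f + f² + … + f^5).
≈ 48.033 × (0.2026 + 0.0410 + 0.0083 + 0.0017 + 0.0003) ≈ 48.033 × 0.2539 ≈ 12.196 mg/L.

12.2 mg/L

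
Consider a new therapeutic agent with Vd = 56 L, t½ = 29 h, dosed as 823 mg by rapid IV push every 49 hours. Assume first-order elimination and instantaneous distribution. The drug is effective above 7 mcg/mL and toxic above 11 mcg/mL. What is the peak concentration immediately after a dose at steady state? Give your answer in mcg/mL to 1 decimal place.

21.3 mcg/mL

τ/t½ = 49/29 ≈ 1.6897, so fraction remaining f = (1/2)^(49/29) ≈ 0.3100.
Accumulation ratio R = 1/(1 − f) ≈ 1/0.6900 ≈ 1.4493.
Single-dose peak C₀ = D/Vd = 823/56 ≈ 14.696 mcg/mL.
Steady-state peak Cmax,ss = C₀·R ≈ 14.696 × 1.4493 ≈ 21.299 mcg/mL.
Peak 21.3 mcg/mL vs MTC 11 mcg/mL: exceeds toxic threshold.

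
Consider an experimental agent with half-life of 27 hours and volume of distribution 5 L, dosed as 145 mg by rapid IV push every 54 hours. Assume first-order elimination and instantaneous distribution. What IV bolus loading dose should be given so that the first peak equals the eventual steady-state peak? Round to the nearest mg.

193 mg

f = (1/2)^(54/27) ≈ 0.250000; accumulation ratio R = 1/(1−f) ≈ 1.33333.
Loading dose to hit Cmax,ss on first dose: D_load = D_maint·R ≈ 145 × 1.33333 ≈ 193.33 mg.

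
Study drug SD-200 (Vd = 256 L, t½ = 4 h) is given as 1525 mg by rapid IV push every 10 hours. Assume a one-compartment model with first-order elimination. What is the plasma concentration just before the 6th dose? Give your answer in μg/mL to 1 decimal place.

1.3 μg/mL

f = (1/2)^(τ/t½) = (1/2)^(10/4) ≈ 0.1768.
C₀ = D/Vd = 1525/256 ≈ 5.957 μg/mL.
Before the 6th dose, 5 doses have been given. Superposition: Cmin = C₀·(f + f² + … + f^5).
≈ 5.957 × (0.1768 + 0.0313 + 0.0055 + 0.0010 + 0.0002) ≈ 5.957 × 0.2148 ≈ 1.280 μg/mL.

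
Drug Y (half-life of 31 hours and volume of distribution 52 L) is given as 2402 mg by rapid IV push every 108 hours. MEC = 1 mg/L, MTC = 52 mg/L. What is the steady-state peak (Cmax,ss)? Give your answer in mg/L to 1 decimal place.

k = ln2/t½ = ln2/31 ≈ 0.022360 h⁻¹; fraction remaining f = e^(−kτ) = e^(−0.022360×108) ≈ 0.0894.
At steady state, accumulation factor R = 1/(1 − e^(−kτ)) ≈ 1.0982.
Each bolus raises the concentration by D/Vd = 2402/52 ≈ 46.192 mg/L.
Cmax,ss = C₀/(1 − f) ≈ 46.192/0.9106 ≈ 50.727 mg/L.
Peak 50.7 mg/L vs MTC 52 mg/L: below toxic threshold.

50.7 mg/L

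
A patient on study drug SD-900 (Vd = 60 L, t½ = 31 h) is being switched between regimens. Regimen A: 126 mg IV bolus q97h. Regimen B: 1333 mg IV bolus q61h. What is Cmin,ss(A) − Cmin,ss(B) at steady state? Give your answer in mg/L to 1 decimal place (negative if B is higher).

Regimen A: f = (1/2)^(97/31) ≈ 0.1143; Cmin,ss = (126/60)·f/(1−f) ≈ 0.271 mg/L.
Regimen B: f = (1/2)^(61/31) ≈ 0.2557; Cmin,ss = (1333/60)·f/(1−f) ≈ 7.632 mg/L.
Difference ≈ 0.271 − 7.632 ≈ -7.361 mg/L.

-7.4 mg/L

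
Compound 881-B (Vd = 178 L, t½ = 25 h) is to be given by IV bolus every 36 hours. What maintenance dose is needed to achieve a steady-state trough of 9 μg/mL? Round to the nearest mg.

2745 mg

τ/t½ = 36/25 ≈ 1.44, so f = (1/2)^(36/25) ≈ 0.368567.
Cmin,ss = (D/Vd)·f/(1−f), so D = Cmin,ss·Vd·(1−f)/f.
D = 9 × 178 × (1−f)/f ≈ 9 × 178 × 1.71321 ≈ 2744.56 mg.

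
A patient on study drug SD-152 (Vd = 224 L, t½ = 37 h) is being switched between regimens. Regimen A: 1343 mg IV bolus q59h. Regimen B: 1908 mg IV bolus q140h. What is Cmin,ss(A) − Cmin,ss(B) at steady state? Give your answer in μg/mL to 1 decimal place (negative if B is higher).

2.3 μg/mL

Regimen A: f = (1/2)^(59/37) ≈ 0.3311; Cmin,ss = (1343/224)·f/(1−f) ≈ 2.968 μg/mL.
Regimen B: f = (1/2)^(140/37) ≈ 0.0726; Cmin,ss = (1908/224)·f/(1−f) ≈ 0.667 μg/mL.
Difference ≈ 2.968 − 0.667 ≈ 2.301 μg/mL.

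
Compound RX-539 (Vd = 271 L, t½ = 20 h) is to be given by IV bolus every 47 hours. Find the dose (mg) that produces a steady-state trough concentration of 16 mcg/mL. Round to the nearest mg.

17770 mg

τ/t½ = 47/20 ≈ 2.35, so f = (1/2)^(47/20) ≈ 0.196146.
Cmin,ss = (D/Vd)·f/(1−f), so D = Cmin,ss·Vd·(1−f)/f.
D = 16 × 271 × (1−f)/f ≈ 16 × 271 × 4.09824 ≈ 17769.97 mg.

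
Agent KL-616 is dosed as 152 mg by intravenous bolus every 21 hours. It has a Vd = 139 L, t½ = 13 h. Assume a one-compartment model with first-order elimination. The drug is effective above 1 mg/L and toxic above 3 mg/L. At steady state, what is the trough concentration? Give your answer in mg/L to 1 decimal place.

Over one 21-h interval, 21/13 ≈ 1.6154 half-lives elapse, leaving f ≈ 0.3264 of each dose.
Single-dose peak C₀ = D/Vd = 152/139 ≈ 1.094 mg/L.
Steady-state trough Cmin,ss = C₀·f/(1−f) ≈ 1.094 × 0.3264/0.6736 ≈ 0.530 mg/L.
Trough 0.5 mg/L vs MEC 1 mg/L: subtherapeutic.

0.5 mg/L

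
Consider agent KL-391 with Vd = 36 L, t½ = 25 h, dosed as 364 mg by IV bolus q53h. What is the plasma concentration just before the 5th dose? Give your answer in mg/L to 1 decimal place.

f = (1/2)^(τ/t½) = (1/2)^(53/25) ≈ 0.2300.
C₀ = D/Vd = 364/36 ≈ 10.111 mg/L.
Before the 5th dose, 4 doses have been given. Superposition: Cmin = C₀·(f + f² + … + f^4).
≈ 10.111 × (0.2300 + 0.0529 + 0.0122 + 0.0028) ≈ 10.111 × 0.2979 ≈ 3.012 mg/L.

3.0 mg/L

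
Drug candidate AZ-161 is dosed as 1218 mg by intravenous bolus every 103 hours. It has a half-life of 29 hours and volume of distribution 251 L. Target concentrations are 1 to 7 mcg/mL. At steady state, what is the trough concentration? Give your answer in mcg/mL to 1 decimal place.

k = ln2/t½ = ln2/29 ≈ 0.023902 h⁻¹; fraction remaining f = e^(−kτ) = e^(−0.023902×103) ≈ 0.0853.
Accumulation ratio R = 1/(1 − f) ≈ 1/0.9147 ≈ 1.0933.
Single-dose peak C₀ = D/Vd = 1218/251 ≈ 4.853 mcg/mL.
Steady-state peak Cmax,ss = C₀·R ≈ 4.853 × 1.0933 ≈ 5.306 mcg/mL.
One interval later, Cmin,ss = Cmax,ss·e^(−kτ) ≈ 5.306 × 0.0853 ≈ 0.453 mcg/mL.
Trough 0.5 mcg/mL vs MEC 1 mcg/mL: subtherapeutic.

0.5 mcg/mL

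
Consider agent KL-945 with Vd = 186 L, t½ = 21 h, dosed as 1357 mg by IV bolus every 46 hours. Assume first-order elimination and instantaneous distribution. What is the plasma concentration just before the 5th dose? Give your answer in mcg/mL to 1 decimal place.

2.0 mcg/mL

f = (1/2)^(τ/t½) = (1/2)^(46/21) ≈ 0.2191.
C₀ = D/Vd = 1357/186 ≈ 7.296 mcg/mL.
Before the 5th dose, 4 doses have been given. Superposition: Cmin = C₀·(f + f² + … + f^4).
≈ 7.296 × (0.2191 + 0.0480 + 0.0105 + 0.0023) ≈ 7.296 × 0.2799 ≈ 2.042 mcg/mL.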